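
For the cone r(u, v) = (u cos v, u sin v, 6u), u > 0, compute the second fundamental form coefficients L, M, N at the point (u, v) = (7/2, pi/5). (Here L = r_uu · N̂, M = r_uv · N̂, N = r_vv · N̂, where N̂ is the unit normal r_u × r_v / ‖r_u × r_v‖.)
L = 0;  M = 0;  N = 21*sqrt(37)/37

Compute the unit normal N̂(u, v) = (-6*sqrt(37)*u*cos(v)/(37*Abs(u)), -6*sqrt(37)*u*sin(v)/(37*Abs(u)), sqrt(37)*u/(37*Abs(u))), and the second partials r_uu, r_uv, r_vv. Take dot products:
  L(u, v) = r_uu · N̂ = 0,
  M(u, v) = r_uv · N̂ = 0,
  N(u, v) = r_vv · N̂ = 6*sqrt(37)*u^2/(37*Abs(u)).
Evaluating at (u, v) = (7/2, pi/5):
  L = 0, M = 0, N = 21*sqrt(37)/37.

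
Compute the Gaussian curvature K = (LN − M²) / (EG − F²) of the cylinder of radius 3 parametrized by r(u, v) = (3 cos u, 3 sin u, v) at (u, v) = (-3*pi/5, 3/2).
K = 0

Coefficients of the first fundamental form: E = 9, F = 0, G = 1.
Coefficients of the second fundamental form: L = -3, M = 0, N = 0.
Assemble K = (LN − M²)/(EG − F²) = 0. At (u, v) = (-3*pi/5, 3/2): K = 0.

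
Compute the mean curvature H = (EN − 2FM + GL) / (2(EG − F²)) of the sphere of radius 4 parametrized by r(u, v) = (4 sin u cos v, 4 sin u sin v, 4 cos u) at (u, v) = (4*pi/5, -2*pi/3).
H = -1/4

With E = 16, F = 0, G = 16*sin(u)^2, L = -4*sin(u)/Abs(sin(u)), M = 0, N = -4*sin(u)^3/Abs(sin(u)), assemble
  H = (EN − 2FM + GL) / (2(EG − F²)) = -sin(u)/(4*Abs(sin(u))).
At (u, v) = (4*pi/5, -2*pi/3): H = -1/4.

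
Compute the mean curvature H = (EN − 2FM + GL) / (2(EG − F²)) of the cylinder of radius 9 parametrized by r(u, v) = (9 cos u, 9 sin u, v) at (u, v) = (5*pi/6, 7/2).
H = -1/18

With E = 81, F = 0, G = 1, L = -9, M = 0, N = 0, assemble
  H = (EN − 2FM + GL) / (2(EG − F²)) = -1/18.
At (u, v) = (5*pi/6, 7/2): H = -1/18.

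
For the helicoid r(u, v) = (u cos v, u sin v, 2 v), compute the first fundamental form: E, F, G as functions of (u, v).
E = 1;  F = 0;  G = u^2 + 4

Compute partials: r_u = (cos(v), sin(v), 0), r_v = (-u*sin(v), u*cos(v), 2). Then
  E = r_u · r_u = 1,
  F = r_u · r_v = 0,
  G = r_v · r_v = u^2 + 4.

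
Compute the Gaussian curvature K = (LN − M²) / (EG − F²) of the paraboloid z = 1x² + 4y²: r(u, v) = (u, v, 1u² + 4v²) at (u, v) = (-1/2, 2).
K = 4/16641

Coefficients of the first fundamental form: E = 4*u^2 + 1, F = 16*u*v, G = 64*v^2 + 1.
Coefficients of the second fundamental form: L = 2/sqrt(4*u^2 + 64*v^2 + 1), M = 0, N = 8/sqrt(4*u^2 + 64*v^2 + 1).
Assemble K = (LN − M²)/(EG − F²) = 16/(16*u^4 + 512*u^2*v^2 + 8*u^2 + 4096*v^4 + 128*v^2 + 1). At (u, v) = (-1/2, 2): K = 4/16641.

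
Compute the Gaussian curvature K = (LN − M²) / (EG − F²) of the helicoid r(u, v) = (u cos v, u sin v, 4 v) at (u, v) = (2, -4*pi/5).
K = -1/25

Coefficients of the first fundamental form: E = 1, F = 0, G = u^2 + 16.
Coefficients of the second fundamental form: L = 0, M = -4/sqrt(u^2 + 16), N = 0.
Assemble K = (LN − M²)/(EG − F²) = -16/(u^2 + 16)^2. At (u, v) = (2, -4*pi/5): K = -1/25.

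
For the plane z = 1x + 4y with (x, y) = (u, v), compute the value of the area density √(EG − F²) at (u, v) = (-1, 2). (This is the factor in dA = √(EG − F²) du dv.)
√(EG − F²)|_{(-1, 2)} = 3*sqrt(2)

E = 2, F = 4, G = 17, so EG − F² = 18. Taking the positive square root: √(EG − F²) = 3*sqrt(2). At (u, v) = (-1, 2): 3*sqrt(2).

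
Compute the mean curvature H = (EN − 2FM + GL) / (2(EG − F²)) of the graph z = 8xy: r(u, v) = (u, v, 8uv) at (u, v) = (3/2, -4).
H = 3072*sqrt(1169)/1366561

With E = 64*v^2 + 1, F = 64*u*v, G = 64*u^2 + 1, L = 0, M = 8/sqrt(64*u^2 + 64*v^2 + 1), N = 0, assemble
  H = (EN − 2FM + GL) / (2(EG − F²)) = -512*u*v/(64*u^2 + 64*v^2 + 1)^(3/2).
At (u, v) = (3/2, -4): H = 3072*sqrt(1169)/1366561.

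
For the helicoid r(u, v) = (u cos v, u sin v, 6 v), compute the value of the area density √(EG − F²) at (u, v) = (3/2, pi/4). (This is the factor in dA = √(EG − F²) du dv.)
√(EG − F²)|_{(3/2, pi/4)} = 3*sqrt(17)/2

E = 1, F = 0, G = u^2 + 36, so EG − F² = u^2 + 36. Taking the positive square root: √(EG − F²) = sqrt(u^2 + 36). At (u, v) = (3/2, pi/4): 3*sqrt(17)/2.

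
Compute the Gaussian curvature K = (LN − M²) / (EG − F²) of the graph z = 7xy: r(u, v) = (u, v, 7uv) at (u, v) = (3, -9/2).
K = -784/32913169

Coefficients of the first fundamental form: E = 49*v^2 + 1, F = 49*u*v, G = 49*u^2 + 1.
Coefficients of the second fundamental form: L = 0, M = 7/sqrt(49*u^2 + 49*v^2 + 1), N = 0.
Assemble K = (LN − M²)/(EG − F²) = -49/(2401*u^4 + 4802*u^2*v^2 + 98*u^2 + 2401*v^4 + 98*v^2 + 1). At (u, v) = (3, -9/2): K = -784/32913169.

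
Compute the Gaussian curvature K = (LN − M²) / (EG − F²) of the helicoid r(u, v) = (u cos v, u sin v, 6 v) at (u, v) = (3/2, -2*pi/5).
K = -64/2601

Coefficients of the first fundamental form: E = 1, F = 0, G = u^2 + 36.
Coefficients of the second fundamental form: L = 0, M = -6/sqrt(u^2 + 36), N = 0.
Assemble K = (LN − M²)/(EG − F²) = -36/(u^2 + 36)^2. At (u, v) = (3/2, -2*pi/5): K = -64/2601.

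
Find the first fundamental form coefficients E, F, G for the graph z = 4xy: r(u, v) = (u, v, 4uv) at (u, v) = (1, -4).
E = 257;  F = -64;  G = 17

Partials: r_u = (1, 0, 4*v), r_v = (0, 1, 4*u). As functions of (u, v):
  E = r_u · r_u = 16*v^2 + 1,
  F = r_u · r_v = 16*u*v,
  G = r_v · r_v = 16*u^2 + 1.
Evaluating at (u, v) = (1, -4): E = 257, F = -64, G = 17.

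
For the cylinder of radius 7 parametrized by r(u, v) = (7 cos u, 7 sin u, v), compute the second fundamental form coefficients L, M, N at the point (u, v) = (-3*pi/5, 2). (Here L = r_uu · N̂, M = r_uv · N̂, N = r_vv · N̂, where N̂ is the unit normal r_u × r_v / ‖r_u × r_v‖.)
L = -7;  M = 0;  N = 0

Compute the unit normal N̂(u, v) = (cos(u), sin(u), 0), and the second partials r_uu, r_uv, r_vv. Take dot products:
  L(u, v) = r_uu · N̂ = -7,
  M(u, v) = r_uv · N̂ = 0,
  N(u, v) = r_vv · N̂ = 0.
Evaluating at (u, v) = (-3*pi/5, 2):
  L = -7, M = 0, N = 0.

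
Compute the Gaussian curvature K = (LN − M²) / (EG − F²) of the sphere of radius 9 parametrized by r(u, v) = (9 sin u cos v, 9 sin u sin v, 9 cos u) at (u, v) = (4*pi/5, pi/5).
K = 1/81

Coefficients of the first fundamental form: E = 81, F = 0, G = 81*sin(u)^2.
Coefficients of the second fundamental form: L = -9*sin(u)/Abs(sin(u)), M = 0, N = -9*sin(u)^3/Abs(sin(u)).
Assemble K = (LN − M²)/(EG − F²) = 1/81. At (u, v) = (4*pi/5, pi/5): K = 1/81.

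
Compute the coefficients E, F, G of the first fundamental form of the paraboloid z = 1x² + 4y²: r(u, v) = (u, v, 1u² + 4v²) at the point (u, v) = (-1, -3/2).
E = 5;  F = 24;  G = 145

Partials: r_u = (1, 0, 2*u), r_v = (0, 1, 8*v). As functions of (u, v):
  E = r_u · r_u = 4*u^2 + 1,
  F = r_u · r_v = 16*u*v,
  G = r_v · r_v = 64*v^2 + 1.
Evaluating at (u, v) = (-1, -3/2): E = 5, F = 24, G = 145.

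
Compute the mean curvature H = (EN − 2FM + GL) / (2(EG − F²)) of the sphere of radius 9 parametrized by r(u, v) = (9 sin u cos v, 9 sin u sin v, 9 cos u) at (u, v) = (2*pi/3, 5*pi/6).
H = -1/9

With E = 81, F = 0, G = 81*sin(u)^2, L = -9*sin(u)/Abs(sin(u)), M = 0, N = -9*sin(u)^3/Abs(sin(u)), assemble
  H = (EN − 2FM + GL) / (2(EG − F²)) = -sin(u)/(9*Abs(sin(u))).
At (u, v) = (2*pi/3, 5*pi/6): H = -1/9.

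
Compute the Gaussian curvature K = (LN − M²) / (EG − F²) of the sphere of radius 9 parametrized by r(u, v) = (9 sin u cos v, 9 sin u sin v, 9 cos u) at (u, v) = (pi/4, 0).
K = 1/81

Coefficients of the first fundamental form: E = 81, F = 0, G = 81*sin(u)^2.
Coefficients of the second fundamental form: L = -9*sin(u)/Abs(sin(u)), M = 0, N = -9*sin(u)^3/Abs(sin(u)).
Assemble K = (LN − M²)/(EG − F²) = 1/81. At (u, v) = (pi/4, 0): K = 1/81.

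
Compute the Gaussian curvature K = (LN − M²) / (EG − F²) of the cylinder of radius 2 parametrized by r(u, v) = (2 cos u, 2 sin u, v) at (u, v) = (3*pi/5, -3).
K = 0

Coefficients of the first fundamental form: E = 4, F = 0, G = 1.
Coefficients of the second fundamental form: L = -2, M = 0, N = 0.
Assemble K = (LN − M²)/(EG − F²) = 0. At (u, v) = (3*pi/5, -3): K = 0.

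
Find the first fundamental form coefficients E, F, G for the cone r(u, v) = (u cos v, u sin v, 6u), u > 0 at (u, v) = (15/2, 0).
E = 37;  F = 0;  G = 225/4

Partials: r_u = (cos(v), sin(v), 6), r_v = (-u*sin(v), u*cos(v), 0). As functions of (u, v):
  E = r_u · r_u = 37,
  F = r_u · r_v = 0,
  G = r_v · r_v = u^2.
Evaluating at (u, v) = (15/2, 0): E = 37, F = 0, G = 225/4.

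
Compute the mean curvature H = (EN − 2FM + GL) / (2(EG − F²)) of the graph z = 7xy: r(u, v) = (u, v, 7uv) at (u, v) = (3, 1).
H = -1029*sqrt(491)/241081

With E = 49*v^2 + 1, F = 49*u*v, G = 49*u^2 + 1, L = 0, M = 7/sqrt(49*u^2 + 49*v^2 + 1), N = 0, assemble
  H = (EN − 2FM + GL) / (2(EG − F²)) = -343*u*v/(49*u^2 + 49*v^2 + 1)^(3/2).
At (u, v) = (3, 1): H = -1029*sqrt(491)/241081.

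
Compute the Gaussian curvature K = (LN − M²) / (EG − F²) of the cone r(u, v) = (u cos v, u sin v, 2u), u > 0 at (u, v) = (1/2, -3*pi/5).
K = 0

Coefficients of the first fundamental form: E = 5, F = 0, G = u^2.
Coefficients of the second fundamental form: L = 0, M = 0, N = 2*sqrt(5)*u^2/(5*Abs(u)).
Assemble K = (LN − M²)/(EG − F²) = 0. At (u, v) = (1/2, -3*pi/5): K = 0.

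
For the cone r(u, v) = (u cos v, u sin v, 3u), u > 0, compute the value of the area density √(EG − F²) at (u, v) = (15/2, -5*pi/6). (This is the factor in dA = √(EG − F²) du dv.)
√(EG − F²)|_{(15/2, -5*pi/6)} = 15*sqrt(10)/2

E = 10, F = 0, G = u^2, so EG − F² = 10*u^2. Taking the positive square root: √(EG − F²) = sqrt(10)*Abs(u). At (u, v) = (15/2, -5*pi/6): 15*sqrt(10)/2.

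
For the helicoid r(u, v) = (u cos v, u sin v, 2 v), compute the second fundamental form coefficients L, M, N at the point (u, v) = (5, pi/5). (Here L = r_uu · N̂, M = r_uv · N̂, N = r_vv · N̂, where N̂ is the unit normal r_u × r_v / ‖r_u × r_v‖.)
L = 0;  M = -2*sqrt(29)/29;  N = 0

Compute the unit normal N̂(u, v) = (2*sin(v)/sqrt(u^2 + 4), -2*cos(v)/sqrt(u^2 + 4), u/sqrt(u^2 + 4)), and the second partials r_uu, r_uv, r_vv. Take dot products:
  L(u, v) = r_uu · N̂ = 0,
  M(u, v) = r_uv · N̂ = -2/sqrt(u^2 + 4),
  N(u, v) = r_vv · N̂ = 0.
Evaluating at (u, v) = (5, pi/5):
  L = 0, M = -2*sqrt(29)/29, N = 0.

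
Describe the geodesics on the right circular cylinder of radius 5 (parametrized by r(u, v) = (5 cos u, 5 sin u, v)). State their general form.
The cylinder is flat (K = 0) and locally isometric to the plane via the development (u, v) ↦ (5 u, v). Geodesics are the pre-images of straight lines: circles (v constant), vertical lines (u constant), and helices (v = c · u + d) for constants c, d.

A right cylinder has E = 5², F = 0, G = 1, so EG − F² = 5², and L = −5, M = N = 0, giving K = (LN − M²)/(EG − F²) = 0 everywhere. A flat surface is locally isometric to the Euclidean plane via the map (u, v) ↦ (5 u, v). Straight lines in the (x̃, ỹ) plane pull back to: (a) horizontal circles (v = const), (b) vertical generators (u = const), and (c) helices (5 u tan θ = v, i.e. v = c · u + d).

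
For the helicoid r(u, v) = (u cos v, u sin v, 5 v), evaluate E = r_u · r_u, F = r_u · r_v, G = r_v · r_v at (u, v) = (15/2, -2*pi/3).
E = 1;  F = 0;  G = 325/4

Partials: r_u = (cos(v), sin(v), 0), r_v = (-u*sin(v), u*cos(v), 5). As functions of (u, v):
  E = r_u · r_u = 1,
  F = r_u · r_v = 0,
  G = r_v · r_v = u^2 + 25.
Evaluating at (u, v) = (15/2, -2*pi/3): E = 1, F = 0, G = 325/4.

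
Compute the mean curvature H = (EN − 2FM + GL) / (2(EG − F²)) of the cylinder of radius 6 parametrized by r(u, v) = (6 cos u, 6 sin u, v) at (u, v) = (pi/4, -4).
H = -1/12

With E = 36, F = 0, G = 1, L = -6, M = 0, N = 0, assemble
  H = (EN − 2FM + GL) / (2(EG − F²)) = -1/12.
At (u, v) = (pi/4, -4): H = -1/12.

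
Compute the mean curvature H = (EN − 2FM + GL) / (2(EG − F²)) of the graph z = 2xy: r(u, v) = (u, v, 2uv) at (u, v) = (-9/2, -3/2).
H = -54*sqrt(91)/8281

With E = 4*v^2 + 1, F = 4*u*v, G = 4*u^2 + 1, L = 0, M = 2/sqrt(4*u^2 + 4*v^2 + 1), N = 0, assemble
  H = (EN − 2FM + GL) / (2(EG − F²)) = -8*u*v/(4*u^2 + 4*v^2 + 1)^(3/2).
At (u, v) = (-9/2, -3/2): H = -54*sqrt(91)/8281.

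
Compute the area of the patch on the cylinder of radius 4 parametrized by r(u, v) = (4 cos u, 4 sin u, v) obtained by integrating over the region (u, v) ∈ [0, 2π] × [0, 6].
Area = 48*pi

Area = ∫∫ √(EG − F²) du dv with √(EG − F²) = 4. Integrating over [0, 2π] × [0, 6] gives 48*pi.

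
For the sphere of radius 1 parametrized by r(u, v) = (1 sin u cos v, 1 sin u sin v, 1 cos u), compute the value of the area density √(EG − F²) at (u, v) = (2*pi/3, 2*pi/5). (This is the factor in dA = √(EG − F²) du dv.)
√(EG − F²)|_{(2*pi/3, 2*pi/5)} = sqrt(3)/2

E = 1, F = 0, G = sin(u)^2, so EG − F² = sin(u)^2. Taking the positive square root: √(EG − F²) = Abs(sin(u)). At (u, v) = (2*pi/3, 2*pi/5): sqrt(3)/2.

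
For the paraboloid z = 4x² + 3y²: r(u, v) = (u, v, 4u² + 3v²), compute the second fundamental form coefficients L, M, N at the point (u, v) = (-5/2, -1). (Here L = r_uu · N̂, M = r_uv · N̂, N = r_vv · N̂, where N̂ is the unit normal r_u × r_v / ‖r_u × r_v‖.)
L = 8*sqrt(437)/437;  M = 0;  N = 6*sqrt(437)/437

Compute the unit normal N̂(u, v) = (-8*u/sqrt(64*u^2 + 36*v^2 + 1), -6*v/sqrt(64*u^2 + 36*v^2 + 1), 1/sqrt(64*u^2 + 36*v^2 + 1)), and the second partials r_uu, r_uv, r_vv. Take dot products:
  L(u, v) = r_uu · N̂ = 8/sqrt(64*u^2 + 36*v^2 + 1),
  M(u, v) = r_uv · N̂ = 0,
  N(u, v) = r_vv · N̂ = 6/sqrt(64*u^2 + 36*v^2 + 1).
Evaluating at (u, v) = (-5/2, -1):
  L = 8*sqrt(437)/437, M = 0, N = 6*sqrt(437)/437.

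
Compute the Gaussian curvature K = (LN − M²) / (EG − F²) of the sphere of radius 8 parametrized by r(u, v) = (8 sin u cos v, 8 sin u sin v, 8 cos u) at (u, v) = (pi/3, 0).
K = 1/64

Coefficients of the first fundamental form: E = 64, F = 0, G = 64*sin(u)^2.
Coefficients of the second fundamental form: L = -8*sin(u)/Abs(sin(u)), M = 0, N = -8*sin(u)^3/Abs(sin(u)).
Assemble K = (LN − M²)/(EG − F²) = 1/64. At (u, v) = (pi/3, 0): K = 1/64.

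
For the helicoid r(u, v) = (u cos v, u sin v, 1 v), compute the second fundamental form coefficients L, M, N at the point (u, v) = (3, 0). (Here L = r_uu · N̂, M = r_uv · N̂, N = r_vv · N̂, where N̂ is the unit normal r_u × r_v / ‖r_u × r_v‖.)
L = 0;  M = -sqrt(10)/10;  N = 0

Compute the unit normal N̂(u, v) = (sin(v)/sqrt(u^2 + 1), -cos(v)/sqrt(u^2 + 1), u/sqrt(u^2 + 1)), and the second partials r_uu, r_uv, r_vv. Take dot products:
  L(u, v) = r_uu · N̂ = 0,
  M(u, v) = r_uv · N̂ = -1/sqrt(u^2 + 1),
  N(u, v) = r_vv · N̂ = 0.
Evaluating at (u, v) = (3, 0):
  L = 0, M = -sqrt(10)/10, N = 0.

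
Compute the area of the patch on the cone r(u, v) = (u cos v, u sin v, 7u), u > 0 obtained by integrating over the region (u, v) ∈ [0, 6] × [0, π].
Area = 90*sqrt(2)*pi

Area = ∫∫ √(EG − F²) du dv with √(EG − F²) = 5*sqrt(2)*Abs(u). Integrating over [0, 6] × [0, π] gives 90*sqrt(2)*pi.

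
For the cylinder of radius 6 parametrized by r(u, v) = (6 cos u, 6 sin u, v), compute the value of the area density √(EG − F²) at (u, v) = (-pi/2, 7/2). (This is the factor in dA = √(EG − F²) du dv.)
√(EG − F²)|_{(-pi/2, 7/2)} = 6

E = 36, F = 0, G = 1, so EG − F² = 36. Taking the positive square root: √(EG − F²) = 6. At (u, v) = (-pi/2, 7/2): 6.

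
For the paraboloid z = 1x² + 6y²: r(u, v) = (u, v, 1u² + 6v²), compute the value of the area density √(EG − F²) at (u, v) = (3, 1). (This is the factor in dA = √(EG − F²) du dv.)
√(EG − F²)|_{(3, 1)} = sqrt(181)

E = 4*u^2 + 1, F = 24*u*v, G = 144*v^2 + 1, so EG − F² = 4*u^2 + 144*v^2 + 1. Taking the positive square root: √(EG − F²) = sqrt(4*u^2 + 144*v^2 + 1). At (u, v) = (3, 1): sqrt(181).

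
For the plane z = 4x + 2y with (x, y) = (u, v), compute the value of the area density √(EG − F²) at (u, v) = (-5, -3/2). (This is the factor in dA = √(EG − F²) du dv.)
√(EG − F²)|_{(-5, -3/2)} = sqrt(21)

E = 17, F = 8, G = 5, so EG − F² = 21. Taking the positive square root: √(EG − F²) = sqrt(21). At (u, v) = (-5, -3/2): sqrt(21).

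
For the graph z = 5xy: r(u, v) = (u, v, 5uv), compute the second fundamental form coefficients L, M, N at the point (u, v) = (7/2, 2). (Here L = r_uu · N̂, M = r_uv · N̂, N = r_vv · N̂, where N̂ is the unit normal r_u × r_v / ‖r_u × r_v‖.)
L = 0;  M = 10*sqrt(181)/543;  N = 0

Compute the unit normal N̂(u, v) = (-5*v/sqrt(25*u^2 + 25*v^2 + 1), -5*u/sqrt(25*u^2 + 25*v^2 + 1), 1/sqrt(25*u^2 + 25*v^2 + 1)), and the second partials r_uu, r_uv, r_vv. Take dot products:
  L(u, v) = r_uu · N̂ = 0,
  M(u, v) = r_uv · N̂ = 5/sqrt(25*u^2 + 25*v^2 + 1),
  N(u, v) = r_vv · N̂ = 0.
Evaluating at (u, v) = (7/2, 2):
  L = 0, M = 10*sqrt(181)/543, N = 0.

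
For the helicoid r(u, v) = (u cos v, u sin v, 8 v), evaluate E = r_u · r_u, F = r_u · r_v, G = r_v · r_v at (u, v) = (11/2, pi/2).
E = 1;  F = 0;  G = 377/4

Partials: r_u = (cos(v), sin(v), 0), r_v = (-u*sin(v), u*cos(v), 8). As functions of (u, v):
  E = r_u · r_u = 1,
  F = r_u · r_v = 0,
  G = r_v · r_v = u^2 + 64.
Evaluating at (u, v) = (11/2, pi/2): E = 1, F = 0, G = 377/4.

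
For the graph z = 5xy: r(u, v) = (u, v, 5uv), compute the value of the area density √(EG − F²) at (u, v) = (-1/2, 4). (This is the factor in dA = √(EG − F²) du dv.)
√(EG − F²)|_{(-1/2, 4)} = 3*sqrt(181)/2

E = 25*v^2 + 1, F = 25*u*v, G = 25*u^2 + 1, so EG − F² = 25*u^2 + 25*v^2 + 1. Taking the positive square root: √(EG − F²) = sqrt(25*u^2 + 25*v^2 + 1). At (u, v) = (-1/2, 4): 3*sqrt(181)/2.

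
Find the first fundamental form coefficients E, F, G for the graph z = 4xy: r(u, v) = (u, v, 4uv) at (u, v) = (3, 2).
E = 65;  F = 96;  G = 145

Partials: r_u = (1, 0, 4*v), r_v = (0, 1, 4*u). As functions of (u, v):
  E = r_u · r_u = 16*v^2 + 1,
  F = r_u · r_v = 16*u*v,
  G = r_v · r_v = 16*u^2 + 1.
Evaluating at (u, v) = (3, 2): E = 65, F = 96, G = 145.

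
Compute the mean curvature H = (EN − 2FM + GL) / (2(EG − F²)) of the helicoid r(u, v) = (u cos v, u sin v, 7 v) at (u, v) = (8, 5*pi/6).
H = 0

With E = 1, F = 0, G = u^2 + 49, L = 0, M = -7/sqrt(u^2 + 49), N = 0, assemble
  H = (EN − 2FM + GL) / (2(EG − F²)) = 0.
At (u, v) = (8, 5*pi/6): H = 0.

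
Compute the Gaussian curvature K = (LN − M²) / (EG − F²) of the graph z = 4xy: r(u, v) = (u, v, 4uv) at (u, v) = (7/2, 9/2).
K = -16/271441

Coefficients of the first fundamental form: E = 16*v^2 + 1, F = 16*u*v, G = 16*u^2 + 1.
Coefficients of the second fundamental form: L = 0, M = 4/sqrt(16*u^2 + 16*v^2 + 1), N = 0.
Assemble K = (LN − M²)/(EG − F²) = -16/(256*u^4 + 512*u^2*v^2 + 32*u^2 + 256*v^4 + 32*v^2 + 1). At (u, v) = (7/2, 9/2): K = -16/271441.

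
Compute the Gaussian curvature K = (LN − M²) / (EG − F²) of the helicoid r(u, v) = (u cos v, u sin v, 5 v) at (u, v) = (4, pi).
K = -25/1681

Coefficients of the first fundamental form: E = 1, F = 0, G = u^2 + 25.
Coefficients of the second fundamental form: L = 0, M = -5/sqrt(u^2 + 25), N = 0.
Assemble K = (LN − M²)/(EG − F²) = -25/(u^2 + 25)^2. At (u, v) = (4, pi): K = -25/1681.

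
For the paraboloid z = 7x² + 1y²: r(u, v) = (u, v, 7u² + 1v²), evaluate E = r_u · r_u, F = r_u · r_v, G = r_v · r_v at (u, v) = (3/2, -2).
E = 442;  F = -84;  G = 17

Partials: r_u = (1, 0, 14*u), r_v = (0, 1, 2*v). As functions of (u, v):
  E = r_u · r_u = 196*u^2 + 1,
  F = r_u · r_v = 28*u*v,
  G = r_v · r_v = 4*v^2 + 1.
Evaluating at (u, v) = (3/2, -2): E = 442, F = -84, G = 17.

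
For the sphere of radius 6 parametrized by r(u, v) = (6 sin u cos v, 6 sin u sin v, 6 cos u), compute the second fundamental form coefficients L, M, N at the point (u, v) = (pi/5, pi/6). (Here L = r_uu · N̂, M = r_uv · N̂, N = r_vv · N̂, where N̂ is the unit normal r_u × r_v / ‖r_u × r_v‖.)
L = -6;  M = 0;  N = -15/4 + 3*sqrt(5)/4

Compute the unit normal N̂(u, v) = (sin(u)^2*cos(v)/Abs(sin(u)), sin(u)^2*sin(v)/Abs(sin(u)), sin(2*u)/(2*Abs(sin(u)))), and the second partials r_uu, r_uv, r_vv. Take dot products:
  L(u, v) = r_uu · N̂ = -6*sin(u)/Abs(sin(u)),
  M(u, v) = r_uv · N̂ = 0,
  N(u, v) = r_vv · N̂ = -6*sin(u)^3/Abs(sin(u)).
Evaluating at (u, v) = (pi/5, pi/6):
  L = -6, M = 0, N = -15/4 + 3*sqrt(5)/4.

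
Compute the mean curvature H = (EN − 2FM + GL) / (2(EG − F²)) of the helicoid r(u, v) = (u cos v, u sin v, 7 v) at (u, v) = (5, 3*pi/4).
H = 0

With E = 1, F = 0, G = u^2 + 49, L = 0, M = -7/sqrt(u^2 + 49), N = 0, assemble
  H = (EN − 2FM + GL) / (2(EG − F²)) = 0.
At (u, v) = (5, 3*pi/4): H = 0.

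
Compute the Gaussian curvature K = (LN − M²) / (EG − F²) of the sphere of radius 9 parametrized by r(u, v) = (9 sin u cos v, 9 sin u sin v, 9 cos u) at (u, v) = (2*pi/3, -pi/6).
K = 1/81

Coefficients of the first fundamental form: E = 81, F = 0, G = 81*sin(u)^2.
Coefficients of the second fundamental form: L = -9*sin(u)/Abs(sin(u)), M = 0, N = -9*sin(u)^3/Abs(sin(u)).
Assemble K = (LN − M²)/(EG − F²) = 1/81. At (u, v) = (2*pi/3, -pi/6): K = 1/81.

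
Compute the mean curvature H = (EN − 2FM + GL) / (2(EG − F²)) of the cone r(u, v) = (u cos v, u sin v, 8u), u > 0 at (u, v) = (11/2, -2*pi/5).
H = 8*sqrt(65)/715

With E = 65, F = 0, G = u^2, L = 0, M = 0, N = 8*sqrt(65)*u^2/(65*Abs(u)), assemble
  H = (EN − 2FM + GL) / (2(EG − F²)) = 4*sqrt(65)/(65*Abs(u)).
At (u, v) = (11/2, -2*pi/5): H = 8*sqrt(65)/715.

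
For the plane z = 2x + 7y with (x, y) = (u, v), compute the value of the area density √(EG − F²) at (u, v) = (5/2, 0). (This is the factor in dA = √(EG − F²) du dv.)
√(EG − F²)|_{(5/2, 0)} = 3*sqrt(6)

E = 5, F = 14, G = 50, so EG − F² = 54. Taking the positive square root: √(EG − F²) = 3*sqrt(6). At (u, v) = (5/2, 0): 3*sqrt(6).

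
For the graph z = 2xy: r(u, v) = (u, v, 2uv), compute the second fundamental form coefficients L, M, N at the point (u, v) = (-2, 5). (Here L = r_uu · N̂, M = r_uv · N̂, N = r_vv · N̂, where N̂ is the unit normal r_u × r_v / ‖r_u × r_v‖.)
L = 0;  M = 2*sqrt(13)/39;  N = 0

Compute the unit normal N̂(u, v) = (-2*v/sqrt(4*u^2 + 4*v^2 + 1), -2*u/sqrt(4*u^2 + 4*v^2 + 1), 1/sqrt(4*u^2 + 4*v^2 + 1)), and the second partials r_uu, r_uv, r_vv. Take dot products:
  L(u, v) = r_uu · N̂ = 0,
  M(u, v) = r_uv · N̂ = 2/sqrt(4*u^2 + 4*v^2 + 1),
  N(u, v) = r_vv · N̂ = 0.
Evaluating at (u, v) = (-2, 5):
  L = 0, M = 2*sqrt(13)/39, N = 0.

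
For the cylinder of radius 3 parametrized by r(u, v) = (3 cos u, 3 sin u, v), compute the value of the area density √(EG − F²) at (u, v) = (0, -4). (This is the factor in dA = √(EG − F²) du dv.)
√(EG − F²)|_{(0, -4)} = 3

E = 9, F = 0, G = 1, so EG − F² = 9. Taking the positive square root: √(EG − F²) = 3. At (u, v) = (0, -4): 3.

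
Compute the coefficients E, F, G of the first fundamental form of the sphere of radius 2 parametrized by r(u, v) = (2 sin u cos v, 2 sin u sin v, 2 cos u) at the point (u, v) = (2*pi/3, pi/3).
E = 4;  F = 0;  G = 3

Partials: r_u = (2*cos(u)*cos(v), 2*sin(v)*cos(u), -2*sin(u)), r_v = (-2*sin(u)*sin(v), 2*sin(u)*cos(v), 0). As functions of (u, v):
  E = r_u · r_u = 4,
  F = r_u · r_v = 0,
  G = r_v · r_v = 4*sin(u)^2.
Evaluating at (u, v) = (2*pi/3, pi/3): E = 4, F = 0, G = 3.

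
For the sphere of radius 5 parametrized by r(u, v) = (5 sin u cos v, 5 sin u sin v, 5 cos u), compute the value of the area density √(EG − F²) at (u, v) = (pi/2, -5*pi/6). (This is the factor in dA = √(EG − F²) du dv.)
√(EG − F²)|_{(pi/2, -5*pi/6)} = 25

E = 25, F = 0, G = 25*sin(u)^2, so EG − F² = 625*sin(u)^2. Taking the positive square root: √(EG − F²) = 25*Abs(sin(u)). At (u, v) = (pi/2, -5*pi/6): 25.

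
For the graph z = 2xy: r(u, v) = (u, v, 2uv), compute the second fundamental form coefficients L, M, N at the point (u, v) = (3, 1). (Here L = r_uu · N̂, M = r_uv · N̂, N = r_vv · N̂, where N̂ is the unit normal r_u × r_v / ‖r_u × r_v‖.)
L = 0;  M = 2*sqrt(41)/41;  N = 0

Compute the unit normal N̂(u, v) = (-2*v/sqrt(4*u^2 + 4*v^2 + 1), -2*u/sqrt(4*u^2 + 4*v^2 + 1), 1/sqrt(4*u^2 + 4*v^2 + 1)), and the second partials r_uu, r_uv, r_vv. Take dot products:
  L(u, v) = r_uu · N̂ = 0,
  M(u, v) = r_uv · N̂ = 2/sqrt(4*u^2 + 4*v^2 + 1),
  N(u, v) = r_vv · N̂ = 0.
Evaluating at (u, v) = (3, 1):
  L = 0, M = 2*sqrt(41)/41, N = 0.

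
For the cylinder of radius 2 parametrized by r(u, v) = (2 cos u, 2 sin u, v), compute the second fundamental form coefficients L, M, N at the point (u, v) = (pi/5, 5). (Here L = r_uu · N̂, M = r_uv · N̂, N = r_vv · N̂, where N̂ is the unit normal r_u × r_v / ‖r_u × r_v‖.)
L = -2;  M = 0;  N = 0

Compute the unit normal N̂(u, v) = (cos(u), sin(u), 0), and the second partials r_uu, r_uv, r_vv. Take dot products:
  L(u, v) = r_uu · N̂ = -2,
  M(u, v) = r_uv · N̂ = 0,
  N(u, v) = r_vv · N̂ = 0.
Evaluating at (u, v) = (pi/5, 5):
  L = -2, M = 0, N = 0.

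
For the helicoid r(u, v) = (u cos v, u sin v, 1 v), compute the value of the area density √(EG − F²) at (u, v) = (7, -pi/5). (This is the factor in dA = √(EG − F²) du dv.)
√(EG − F²)|_{(7, -pi/5)} = 5*sqrt(2)

E = 1, F = 0, G = u^2 + 1, so EG − F² = u^2 + 1. Taking the positive square root: √(EG − F²) = sqrt(u^2 + 1). At (u, v) = (7, -pi/5): 5*sqrt(2).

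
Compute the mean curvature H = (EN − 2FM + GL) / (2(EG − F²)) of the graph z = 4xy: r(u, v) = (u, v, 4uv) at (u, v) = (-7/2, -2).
H = -448*sqrt(29)/22707

With E = 16*v^2 + 1, F = 16*u*v, G = 16*u^2 + 1, L = 0, M = 4/sqrt(16*u^2 + 16*v^2 + 1), N = 0, assemble
  H = (EN − 2FM + GL) / (2(EG − F²)) = -64*u*v/(16*u^2 + 16*v^2 + 1)^(3/2).
At (u, v) = (-7/2, -2): H = -448*sqrt(29)/22707.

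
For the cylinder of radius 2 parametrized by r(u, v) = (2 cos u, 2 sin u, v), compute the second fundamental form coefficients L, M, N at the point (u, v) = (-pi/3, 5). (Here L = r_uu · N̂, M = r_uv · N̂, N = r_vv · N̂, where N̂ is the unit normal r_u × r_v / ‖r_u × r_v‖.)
L = -2;  M = 0;  N = 0

Compute the unit normal N̂(u, v) = (cos(u), sin(u), 0), and the second partials r_uu, r_uv, r_vv. Take dot products:
  L(u, v) = r_uu · N̂ = -2,
  M(u, v) = r_uv · N̂ = 0,
  N(u, v) = r_vv · N̂ = 0.
Evaluating at (u, v) = (-pi/3, 5):
  L = -2, M = 0, N = 0.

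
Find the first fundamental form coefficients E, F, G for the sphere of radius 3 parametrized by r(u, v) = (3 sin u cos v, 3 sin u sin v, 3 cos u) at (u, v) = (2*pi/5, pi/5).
E = 9;  F = 0;  G = 9*sqrt(5)/8 + 45/8

Partials: r_u = (3*cos(u)*cos(v), 3*sin(v)*cos(u), -3*sin(u)), r_v = (-3*sin(u)*sin(v), 3*sin(u)*cos(v), 0). As functions of (u, v):
  E = r_u · r_u = 9,
  F = r_u · r_v = 0,
  G = r_v · r_v = 9*sin(u)^2.
Evaluating at (u, v) = (2*pi/5, pi/5): E = 9, F = 0, G = 9*sqrt(5)/8 + 45/8.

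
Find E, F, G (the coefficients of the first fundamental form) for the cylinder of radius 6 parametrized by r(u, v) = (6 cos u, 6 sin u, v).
E = 36;  F = 0;  G = 1

Compute partials: r_u = (-6*sin(u), 6*cos(u), 0), r_v = (0, 0, 1). Then
  E = r_u · r_u = 36,
  F = r_u · r_v = 0,
  G = r_v · r_v = 1.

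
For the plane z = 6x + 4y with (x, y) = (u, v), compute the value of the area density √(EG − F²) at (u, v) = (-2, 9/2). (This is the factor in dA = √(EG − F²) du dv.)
√(EG − F²)|_{(-2, 9/2)} = sqrt(53)

E = 37, F = 24, G = 17, so EG − F² = 53. Taking the positive square root: √(EG − F²) = sqrt(53). At (u, v) = (-2, 9/2): sqrt(53).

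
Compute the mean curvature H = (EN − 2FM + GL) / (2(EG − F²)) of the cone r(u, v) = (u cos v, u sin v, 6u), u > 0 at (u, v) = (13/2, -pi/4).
H = 6*sqrt(37)/481

With E = 37, F = 0, G = u^2, L = 0, M = 0, N = 6*sqrt(37)*u^2/(37*Abs(u)), assemble
  H = (EN − 2FM + GL) / (2(EG − F²)) = 3*sqrt(37)/(37*Abs(u)).
At (u, v) = (13/2, -pi/4): H = 6*sqrt(37)/481.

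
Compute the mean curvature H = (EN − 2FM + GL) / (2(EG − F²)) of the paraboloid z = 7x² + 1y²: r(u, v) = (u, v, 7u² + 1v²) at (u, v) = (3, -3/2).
H = 1835*sqrt(1774)/3147076

With E = 196*u^2 + 1, F = 28*u*v, G = 4*v^2 + 1, L = 14/sqrt(196*u^2 + 4*v^2 + 1), M = 0, N = 2/sqrt(196*u^2 + 4*v^2 + 1), assemble
  H = (EN − 2FM + GL) / (2(EG − F²)) = 4*(49*u^2 + 7*v^2 + 2)/(196*u^2 + 4*v^2 + 1)^(3/2).
At (u, v) = (3, -3/2): H = 1835*sqrt(1774)/3147076.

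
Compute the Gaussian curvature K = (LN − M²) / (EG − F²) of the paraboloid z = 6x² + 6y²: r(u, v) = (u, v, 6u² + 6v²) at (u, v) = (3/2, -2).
K = 144/811801

Coefficients of the first fundamental form: E = 144*u^2 + 1, F = 144*u*v, G = 144*v^2 + 1.
Coefficients of the second fundamental form: L = 12/sqrt(144*u^2 + 144*v^2 + 1), M = 0, N = 12/sqrt(144*u^2 + 144*v^2 + 1).
Assemble K = (LN − M²)/(EG − F²) = 144/(20736*u^4 + 41472*u^2*v^2 + 288*u^2 + 20736*v^4 + 288*v^2 + 1). At (u, v) = (3/2, -2): K = 144/811801.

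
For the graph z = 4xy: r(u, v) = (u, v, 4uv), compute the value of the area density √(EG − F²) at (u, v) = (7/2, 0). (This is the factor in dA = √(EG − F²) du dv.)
√(EG − F²)|_{(7/2, 0)} = sqrt(197)

E = 16*v^2 + 1, F = 16*u*v, G = 16*u^2 + 1, so EG − F² = 16*u^2 + 16*v^2 + 1. Taking the positive square root: √(EG − F²) = sqrt(16*u^2 + 16*v^2 + 1). At (u, v) = (7/2, 0): sqrt(197).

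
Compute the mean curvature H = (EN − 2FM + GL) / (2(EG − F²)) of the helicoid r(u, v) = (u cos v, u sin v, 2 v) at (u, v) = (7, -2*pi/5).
H = 0

With E = 1, F = 0, G = u^2 + 4, L = 0, M = -2/sqrt(u^2 + 4), N = 0, assemble
  H = (EN − 2FM + GL) / (2(EG − F²)) = 0.
At (u, v) = (7, -2*pi/5): H = 0.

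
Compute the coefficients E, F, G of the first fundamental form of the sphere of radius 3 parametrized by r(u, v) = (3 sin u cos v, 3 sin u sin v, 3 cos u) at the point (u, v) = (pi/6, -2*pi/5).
E = 9;  F = 0;  G = 9/4

Partials: r_u = (3*cos(u)*cos(v), 3*sin(v)*cos(u), -3*sin(u)), r_v = (-3*sin(u)*sin(v), 3*sin(u)*cos(v), 0). As functions of (u, v):
  E = r_u · r_u = 9,
  F = r_u · r_v = 0,
  G = r_v · r_v = 9*sin(u)^2.
Evaluating at (u, v) = (pi/6, -2*pi/5): E = 9, F = 0, G = 9/4.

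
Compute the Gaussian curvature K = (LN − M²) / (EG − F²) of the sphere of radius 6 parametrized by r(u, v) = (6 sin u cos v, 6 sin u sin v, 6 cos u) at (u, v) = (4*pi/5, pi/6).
K = 1/36

Coefficients of the first fundamental form: E = 36, F = 0, G = 36*sin(u)^2.
Coefficients of the second fundamental form: L = -6*sin(u)/Abs(sin(u)), M = 0, N = -6*sin(u)^3/Abs(sin(u)).
Assemble K = (LN − M²)/(EG − F²) = 1/36. At (u, v) = (4*pi/5, pi/6): K = 1/36.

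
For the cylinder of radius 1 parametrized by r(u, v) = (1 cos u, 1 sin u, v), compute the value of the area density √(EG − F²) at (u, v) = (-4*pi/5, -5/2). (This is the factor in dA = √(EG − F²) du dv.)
√(EG − F²)|_{(-4*pi/5, -5/2)} = 1

E = 1, F = 0, G = 1, so EG − F² = 1. Taking the positive square root: √(EG − F²) = 1. At (u, v) = (-4*pi/5, -5/2): 1.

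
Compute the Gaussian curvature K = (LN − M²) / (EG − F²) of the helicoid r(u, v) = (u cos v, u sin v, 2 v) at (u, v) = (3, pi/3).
K = -4/169

Coefficients of the first fundamental form: E = 1, F = 0, G = u^2 + 4.
Coefficients of the second fundamental form: L = 0, M = -2/sqrt(u^2 + 4), N = 0.
Assemble K = (LN − M²)/(EG − F²) = -4/(u^2 + 4)^2. At (u, v) = (3, pi/3): K = -4/169.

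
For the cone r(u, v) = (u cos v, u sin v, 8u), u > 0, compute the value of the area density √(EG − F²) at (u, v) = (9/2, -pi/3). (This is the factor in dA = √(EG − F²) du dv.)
√(EG − F²)|_{(9/2, -pi/3)} = 9*sqrt(65)/2

E = 65, F = 0, G = u^2, so EG − F² = 65*u^2. Taking the positive square root: √(EG − F²) = sqrt(65)*Abs(u). At (u, v) = (9/2, -pi/3): 9*sqrt(65)/2.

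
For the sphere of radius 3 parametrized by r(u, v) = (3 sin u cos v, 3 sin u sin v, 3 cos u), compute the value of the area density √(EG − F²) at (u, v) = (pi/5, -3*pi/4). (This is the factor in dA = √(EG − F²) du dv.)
√(EG − F²)|_{(pi/5, -3*pi/4)} = 9*sqrt(10 - 2*sqrt(5))/4

E = 9, F = 0, G = 9*sin(u)^2, so EG − F² = 81*sin(u)^2. Taking the positive square root: √(EG − F²) = 9*Abs(sin(u)). At (u, v) = (pi/5, -3*pi/4): 9*sqrt(10 - 2*sqrt(5))/4.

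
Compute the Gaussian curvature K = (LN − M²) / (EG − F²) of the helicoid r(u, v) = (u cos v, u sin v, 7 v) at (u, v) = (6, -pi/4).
K = -49/7225

Coefficients of the first fundamental form: E = 1, F = 0, G = u^2 + 49.
Coefficients of the second fundamental form: L = 0, M = -7/sqrt(u^2 + 49), N = 0.
Assemble K = (LN − M²)/(EG − F²) = -49/(u^2 + 49)^2. At (u, v) = (6, -pi/4): K = -49/7225.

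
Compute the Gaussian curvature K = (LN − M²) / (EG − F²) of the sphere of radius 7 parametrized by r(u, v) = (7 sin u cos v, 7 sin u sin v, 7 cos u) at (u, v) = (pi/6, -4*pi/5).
K = 1/49

Coefficients of the first fundamental form: E = 49, F = 0, G = 49*sin(u)^2.
Coefficients of the second fundamental form: L = -7*sin(u)/Abs(sin(u)), M = 0, N = -7*sin(u)^3/Abs(sin(u)).
Assemble K = (LN − M²)/(EG − F²) = 1/49. At (u, v) = (pi/6, -4*pi/5): K = 1/49.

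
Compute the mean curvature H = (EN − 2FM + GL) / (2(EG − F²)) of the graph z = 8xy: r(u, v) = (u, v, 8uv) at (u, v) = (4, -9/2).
H = 9216*sqrt(2321)/5387041

With E = 64*v^2 + 1, F = 64*u*v, G = 64*u^2 + 1, L = 0, M = 8/sqrt(64*u^2 + 64*v^2 + 1), N = 0, assemble
  H = (EN − 2FM + GL) / (2(EG − F²)) = -512*u*v/(64*u^2 + 64*v^2 + 1)^(3/2).
At (u, v) = (4, -9/2): H = 9216*sqrt(2321)/5387041.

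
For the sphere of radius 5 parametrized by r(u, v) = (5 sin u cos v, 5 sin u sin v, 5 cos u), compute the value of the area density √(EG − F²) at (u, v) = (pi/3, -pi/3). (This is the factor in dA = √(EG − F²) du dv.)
√(EG − F²)|_{(pi/3, -pi/3)} = 25*sqrt(3)/2

E = 25, F = 0, G = 25*sin(u)^2, so EG − F² = 625*sin(u)^2. Taking the positive square root: √(EG − F²) = 25*Abs(sin(u)). At (u, v) = (pi/3, -pi/3): 25*sqrt(3)/2.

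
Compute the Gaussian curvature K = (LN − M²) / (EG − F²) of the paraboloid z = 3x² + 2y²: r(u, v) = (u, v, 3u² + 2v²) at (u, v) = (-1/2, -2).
K = 6/1369

Coefficients of the first fundamental form: E = 36*u^2 + 1, F = 24*u*v, G = 16*v^2 + 1.
Coefficients of the second fundamental form: L = 6/sqrt(36*u^2 + 16*v^2 + 1), M = 0, N = 4/sqrt(36*u^2 + 16*v^2 + 1).
Assemble K = (LN − M²)/(EG − F²) = 24/(1296*u^4 + 1152*u^2*v^2 + 72*u^2 + 256*v^4 + 32*v^2 + 1). At (u, v) = (-1/2, -2): K = 6/1369.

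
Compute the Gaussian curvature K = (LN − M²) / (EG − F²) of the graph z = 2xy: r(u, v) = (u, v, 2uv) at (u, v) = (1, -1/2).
K = -1/9

Coefficients of the first fundamental form: E = 4*v^2 + 1, F = 4*u*v, G = 4*u^2 + 1.
Coefficients of the second fundamental form: L = 0, M = 2/sqrt(4*u^2 + 4*v^2 + 1), N = 0.
Assemble K = (LN − M²)/(EG − F²) = -4/(16*u^4 + 32*u^2*v^2 + 8*u^2 + 16*v^4 + 8*v^2 + 1). At (u, v) = (1, -1/2): K = -1/9.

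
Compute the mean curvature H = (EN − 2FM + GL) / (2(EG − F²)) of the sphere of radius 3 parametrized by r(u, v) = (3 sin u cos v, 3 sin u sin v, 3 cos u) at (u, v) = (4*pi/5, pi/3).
H = -1/3

With E = 9, F = 0, G = 9*sin(u)^2, L = -3*sin(u)/Abs(sin(u)), M = 0, N = -3*sin(u)^3/Abs(sin(u)), assemble
  H = (EN − 2FM + GL) / (2(EG − F²)) = -sin(u)/(3*Abs(sin(u))).
At (u, v) = (4*pi/5, pi/3): H = -1/3.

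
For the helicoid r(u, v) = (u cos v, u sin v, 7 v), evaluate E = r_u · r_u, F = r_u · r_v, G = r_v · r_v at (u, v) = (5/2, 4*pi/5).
E = 1;  F = 0;  G = 221/4

Partials: r_u = (cos(v), sin(v), 0), r_v = (-u*sin(v), u*cos(v), 7). As functions of (u, v):
  E = r_u · r_u = 1,
  F = r_u · r_v = 0,
  G = r_v · r_v = u^2 + 49.
Evaluating at (u, v) = (5/2, 4*pi/5): E = 1, F = 0, G = 221/4.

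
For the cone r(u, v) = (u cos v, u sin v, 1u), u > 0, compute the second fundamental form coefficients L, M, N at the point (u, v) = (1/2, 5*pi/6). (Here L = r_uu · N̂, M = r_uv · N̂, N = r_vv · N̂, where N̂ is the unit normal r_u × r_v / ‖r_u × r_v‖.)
L = 0;  M = 0;  N = sqrt(2)/4

Compute the unit normal N̂(u, v) = (-sqrt(2)*u*cos(v)/(2*Abs(u)), -sqrt(2)*u*sin(v)/(2*Abs(u)), sqrt(2)*u/(2*Abs(u))), and the second partials r_uu, r_uv, r_vv. Take dot products:
  L(u, v) = r_uu · N̂ = 0,
  M(u, v) = r_uv · N̂ = 0,
  N(u, v) = r_vv · N̂ = sqrt(2)*u^2/(2*Abs(u)).
Evaluating at (u, v) = (1/2, 5*pi/6):
  L = 0, M = 0, N = sqrt(2)/4.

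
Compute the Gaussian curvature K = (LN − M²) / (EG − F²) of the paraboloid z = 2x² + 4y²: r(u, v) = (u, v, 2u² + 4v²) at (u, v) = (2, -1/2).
K = 32/6561

Coefficients of the first fundamental form: E = 16*u^2 + 1, F = 32*u*v, G = 64*v^2 + 1.
Coefficients of the second fundamental form: L = 4/sqrt(16*u^2 + 64*v^2 + 1), M = 0, N = 8/sqrt(16*u^2 + 64*v^2 + 1).
Assemble K = (LN − M²)/(EG − F²) = 32/(256*u^4 + 2048*u^2*v^2 + 32*u^2 + 4096*v^4 + 128*v^2 + 1). At (u, v) = (2, -1/2): K = 32/6561.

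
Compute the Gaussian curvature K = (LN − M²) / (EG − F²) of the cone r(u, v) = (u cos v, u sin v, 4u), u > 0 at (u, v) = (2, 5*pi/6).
K = 0

Coefficients of the first fundamental form: E = 17, F = 0, G = u^2.
Coefficients of the second fundamental form: L = 0, M = 0, N = 4*sqrt(17)*u^2/(17*Abs(u)).
Assemble K = (LN − M²)/(EG − F²) = 0. At (u, v) = (2, 5*pi/6): K = 0.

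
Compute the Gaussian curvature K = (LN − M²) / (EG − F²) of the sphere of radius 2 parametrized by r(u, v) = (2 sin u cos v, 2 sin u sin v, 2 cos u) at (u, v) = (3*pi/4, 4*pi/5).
K = 1/4

Coefficients of the first fundamental form: E = 4, F = 0, G = 4*sin(u)^2.
Coefficients of the second fundamental form: L = -2*sin(u)/Abs(sin(u)), M = 0, N = -2*sin(u)^3/Abs(sin(u)).
Assemble K = (LN − M²)/(EG − F²) = 1/4. At (u, v) = (3*pi/4, 4*pi/5): K = 1/4.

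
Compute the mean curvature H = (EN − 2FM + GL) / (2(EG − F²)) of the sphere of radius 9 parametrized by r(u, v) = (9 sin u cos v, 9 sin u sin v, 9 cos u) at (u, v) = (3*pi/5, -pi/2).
H = -1/9

With E = 81, F = 0, G = 81*sin(u)^2, L = -9*sin(u)/Abs(sin(u)), M = 0, N = -9*sin(u)^3/Abs(sin(u)), assemble
  H = (EN − 2FM + GL) / (2(EG − F²)) = -sin(u)/(9*Abs(sin(u))).
At (u, v) = (3*pi/5, -pi/2): H = -1/9.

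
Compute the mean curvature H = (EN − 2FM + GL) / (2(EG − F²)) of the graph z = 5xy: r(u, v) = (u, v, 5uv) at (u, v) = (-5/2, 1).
H = 2500/19683

With E = 25*v^2 + 1, F = 25*u*v, G = 25*u^2 + 1, L = 0, M = 5/sqrt(25*u^2 + 25*v^2 + 1), N = 0, assemble
  H = (EN − 2FM + GL) / (2(EG − F²)) = -125*u*v/(25*u^2 + 25*v^2 + 1)^(3/2).
At (u, v) = (-5/2, 1): H = 2500/19683.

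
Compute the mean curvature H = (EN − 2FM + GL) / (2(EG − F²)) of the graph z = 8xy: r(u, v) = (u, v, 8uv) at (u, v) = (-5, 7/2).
H = 1792*sqrt(265)/379215

With E = 64*v^2 + 1, F = 64*u*v, G = 64*u^2 + 1, L = 0, M = 8/sqrt(64*u^2 + 64*v^2 + 1), N = 0, assemble
  H = (EN − 2FM + GL) / (2(EG − F²)) = -512*u*v/(64*u^2 + 64*v^2 + 1)^(3/2).
At (u, v) = (-5, 7/2): H = 1792*sqrt(265)/379215.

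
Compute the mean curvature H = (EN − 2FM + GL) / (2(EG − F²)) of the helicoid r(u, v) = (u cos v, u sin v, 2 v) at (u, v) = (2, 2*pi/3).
H = 0

With E = 1, F = 0, G = u^2 + 4, L = 0, M = -2/sqrt(u^2 + 4), N = 0, assemble
  H = (EN − 2FM + GL) / (2(EG − F²)) = 0.
At (u, v) = (2, 2*pi/3): H = 0.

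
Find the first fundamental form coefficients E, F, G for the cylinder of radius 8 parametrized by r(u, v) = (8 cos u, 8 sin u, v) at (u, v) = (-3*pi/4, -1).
E = 64;  F = 0;  G = 1

Partials: r_u = (-8*sin(u), 8*cos(u), 0), r_v = (0, 0, 1). As functions of (u, v):
  E = r_u · r_u = 64,
  F = r_u · r_v = 0,
  G = r_v · r_v = 1.
Evaluating at (u, v) = (-3*pi/4, -1): E = 64, F = 0, G = 1.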